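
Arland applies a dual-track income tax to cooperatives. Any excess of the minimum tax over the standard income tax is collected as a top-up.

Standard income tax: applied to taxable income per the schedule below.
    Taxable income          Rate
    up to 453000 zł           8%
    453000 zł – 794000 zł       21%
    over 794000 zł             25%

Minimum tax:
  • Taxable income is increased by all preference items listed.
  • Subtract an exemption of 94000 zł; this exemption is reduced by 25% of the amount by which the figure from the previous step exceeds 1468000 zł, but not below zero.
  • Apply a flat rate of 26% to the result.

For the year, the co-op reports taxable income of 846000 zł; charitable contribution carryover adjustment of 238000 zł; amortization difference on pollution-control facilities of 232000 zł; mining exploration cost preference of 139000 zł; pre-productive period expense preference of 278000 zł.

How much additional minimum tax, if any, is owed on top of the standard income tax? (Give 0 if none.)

Standard income tax:
  453000 zł × 8% = 36240 zł
  341000 zł × 21% = 71610 zł
  52000 zł × 25% = 13000 zł
  → 120850 zł

Minimum tax:
  Adjusted income: 846000 zł + 238000 zł + 232000 zł + 139000 zł + 278000 zł = 1733000 zł
  Exemption: 94000 zł − 25% × (1733000 zł − 1468000 zł) = 94000 zł − 66250 zł = 27750 zł
  Base: 1733000 zł − 27750 zł = 1705250 zł
  1705250 zł × 26% = 443365 zł

Excess of minimum tax over standard income tax: 443365 zł − 120850 zł = 322515 zł.

322515 zł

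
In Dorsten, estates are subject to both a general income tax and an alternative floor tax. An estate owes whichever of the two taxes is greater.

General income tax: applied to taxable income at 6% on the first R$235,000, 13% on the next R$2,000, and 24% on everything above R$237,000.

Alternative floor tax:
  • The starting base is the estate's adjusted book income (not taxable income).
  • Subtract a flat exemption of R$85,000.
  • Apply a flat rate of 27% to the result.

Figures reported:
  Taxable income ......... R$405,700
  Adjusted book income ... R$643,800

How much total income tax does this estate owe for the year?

Alternative floor tax:
  Base (adjusted book income): R$643,800
  Less exemption R$85,000 → base R$558,800
  R$558,800 × 27% = R$150,876

General income tax:
  R$235,000 × 6% = R$14,100
  R$2,000 × 13% = R$260
  R$168,700 × 24% = R$40,488
  → R$54,848

R$150,876 > R$54,848, so the alternative floor tax is the binding amount.

R$150,876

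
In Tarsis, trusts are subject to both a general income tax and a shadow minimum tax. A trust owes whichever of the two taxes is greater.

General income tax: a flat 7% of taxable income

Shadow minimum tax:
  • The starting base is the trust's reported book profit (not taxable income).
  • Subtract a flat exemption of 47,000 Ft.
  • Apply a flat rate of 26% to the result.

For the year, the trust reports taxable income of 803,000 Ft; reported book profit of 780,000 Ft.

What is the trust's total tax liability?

Shadow minimum tax:
  Base (reported book profit): 780,000 Ft
  Less exemption 47,000 Ft → base 733,000 Ft
  733,000 Ft × 26% = 190,580 Ft

General income tax:
  803,000 Ft × 7% = 56,210 Ft

190,580 Ft > 56,210 Ft, so the shadow minimum tax is the binding amount.

190,580 Ft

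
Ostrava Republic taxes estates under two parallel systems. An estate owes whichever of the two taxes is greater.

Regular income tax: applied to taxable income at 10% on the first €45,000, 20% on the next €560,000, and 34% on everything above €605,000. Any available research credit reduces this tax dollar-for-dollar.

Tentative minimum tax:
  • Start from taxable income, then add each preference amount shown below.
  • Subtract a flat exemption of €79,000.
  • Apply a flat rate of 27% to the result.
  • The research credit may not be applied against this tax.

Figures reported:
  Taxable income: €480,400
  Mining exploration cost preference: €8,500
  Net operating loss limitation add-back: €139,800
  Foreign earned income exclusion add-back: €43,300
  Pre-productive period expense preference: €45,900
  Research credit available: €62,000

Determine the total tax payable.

Tentative minimum tax:
  Adjusted income: €480,400 + €8,500 + €139,800 + €43,300 + €45,900 = €717,900
  Less exemption €79,000 → base €638,900
  €638,900 × 27% = €172,503

Regular income tax:
  €45,000 × 10% = €4,500
  €435,400 × 20% = €87,080
  → €91,580
  Less research credit €62,000 → €29,580

€172,503 > €29,580, so the tentative minimum tax is the binding amount.

€172,503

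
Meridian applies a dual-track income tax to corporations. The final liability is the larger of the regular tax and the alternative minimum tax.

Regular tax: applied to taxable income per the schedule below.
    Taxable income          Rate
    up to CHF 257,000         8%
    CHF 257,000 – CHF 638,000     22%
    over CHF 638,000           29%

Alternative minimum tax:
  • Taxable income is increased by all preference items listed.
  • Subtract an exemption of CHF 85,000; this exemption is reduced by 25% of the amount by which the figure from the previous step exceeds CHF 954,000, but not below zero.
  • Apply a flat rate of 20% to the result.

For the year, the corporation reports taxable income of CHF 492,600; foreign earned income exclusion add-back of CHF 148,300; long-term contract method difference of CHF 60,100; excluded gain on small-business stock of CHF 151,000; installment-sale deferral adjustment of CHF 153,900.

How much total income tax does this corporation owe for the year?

Alternative minimum tax:
  Adjusted income: CHF 492,600 + CHF 148,300 + CHF 60,100 + CHF 151,000 + CHF 153,900 = CHF 1,005,900
  Exemption: CHF 85,000 − 25% × (CHF 1,005,900 − CHF 954,000) = CHF 85,000 − CHF 12,975 = CHF 72,025
  Base: CHF 1,005,900 − CHF 72,025 = CHF 933,875
  CHF 933,875 × 20% = CHF 186,775

Regular tax:
  CHF 257,000 × 8% = CHF 20,560
  CHF 235,600 × 22% = CHF 51,832
  → CHF 72,392

CHF 186,775 > CHF 72,392, so the alternative minimum tax is the binding amount.

CHF 186,775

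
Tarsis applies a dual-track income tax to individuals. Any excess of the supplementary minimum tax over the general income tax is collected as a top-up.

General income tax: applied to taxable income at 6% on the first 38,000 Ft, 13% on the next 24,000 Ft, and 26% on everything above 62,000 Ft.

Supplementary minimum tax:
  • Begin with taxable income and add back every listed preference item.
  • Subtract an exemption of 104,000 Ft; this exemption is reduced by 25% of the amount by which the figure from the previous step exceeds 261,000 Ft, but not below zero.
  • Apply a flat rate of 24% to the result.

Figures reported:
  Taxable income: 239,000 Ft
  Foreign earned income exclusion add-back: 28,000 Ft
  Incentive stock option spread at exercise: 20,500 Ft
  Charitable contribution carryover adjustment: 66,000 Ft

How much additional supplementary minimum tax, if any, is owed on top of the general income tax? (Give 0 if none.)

14,010 Ft

Supplementary minimum tax:
  Adjusted income: 239,000 Ft + 28,000 Ft + 20,500 Ft + 66,000 Ft = 353,500 Ft
  Exemption: 104,000 Ft − 25% × (353,500 Ft − 261,000 Ft) = 104,000 Ft − 23,125 Ft = 80,875 Ft
  Base: 353,500 Ft − 80,875 Ft = 272,625 Ft
  272,625 Ft × 24% = 65,430 Ft

General income tax:
  38,000 Ft × 6% = 2,280 Ft
  24,000 Ft × 13% = 3,120 Ft
  177,000 Ft × 26% = 46,020 Ft
  → 51,420 Ft

Excess of supplementary minimum tax over general income tax: 65,430 Ft − 51,420 Ft = 14,010 Ft.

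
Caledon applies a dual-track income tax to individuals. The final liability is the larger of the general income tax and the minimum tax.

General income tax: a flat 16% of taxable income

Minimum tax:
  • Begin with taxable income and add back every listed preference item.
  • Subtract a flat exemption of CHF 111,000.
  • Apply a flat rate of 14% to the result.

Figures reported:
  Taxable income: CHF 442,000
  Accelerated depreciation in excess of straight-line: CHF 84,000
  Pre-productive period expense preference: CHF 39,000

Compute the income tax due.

CHF 70,720

Minimum tax:
  Adjusted income: CHF 442,000 + CHF 84,000 + CHF 39,000 = CHF 565,000
  Less exemption CHF 111,000 → base CHF 454,000
  CHF 454,000 × 14% = CHF 63,560

General income tax:
  CHF 442,000 × 16% = CHF 70,720

CHF 70,720 > CHF 63,560, so the general income tax governs.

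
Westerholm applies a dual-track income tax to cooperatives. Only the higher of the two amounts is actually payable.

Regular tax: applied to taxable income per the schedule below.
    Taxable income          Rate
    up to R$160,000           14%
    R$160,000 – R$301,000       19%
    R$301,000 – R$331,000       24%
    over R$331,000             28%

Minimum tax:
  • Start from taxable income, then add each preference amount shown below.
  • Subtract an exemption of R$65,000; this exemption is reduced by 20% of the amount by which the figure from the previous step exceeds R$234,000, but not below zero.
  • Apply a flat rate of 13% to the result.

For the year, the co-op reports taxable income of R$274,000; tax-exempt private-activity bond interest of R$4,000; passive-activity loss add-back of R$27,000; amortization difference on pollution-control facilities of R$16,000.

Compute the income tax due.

Minimum tax:
  Adjusted income: R$274,000 + R$4,000 + R$27,000 + R$16,000 = R$321,000
  Exemption: R$65,000 − 20% × (R$321,000 − R$234,000) = R$65,000 − R$17,400 = R$47,600
  Base: R$321,000 − R$47,600 = R$273,400
  R$273,400 × 13% = R$35,542

Regular tax:
  R$160,000 × 14% = R$22,400
  R$114,000 × 19% = R$21,660
  → R$44,060

R$44,060 > R$35,542, so the regular tax governs.

R$44,060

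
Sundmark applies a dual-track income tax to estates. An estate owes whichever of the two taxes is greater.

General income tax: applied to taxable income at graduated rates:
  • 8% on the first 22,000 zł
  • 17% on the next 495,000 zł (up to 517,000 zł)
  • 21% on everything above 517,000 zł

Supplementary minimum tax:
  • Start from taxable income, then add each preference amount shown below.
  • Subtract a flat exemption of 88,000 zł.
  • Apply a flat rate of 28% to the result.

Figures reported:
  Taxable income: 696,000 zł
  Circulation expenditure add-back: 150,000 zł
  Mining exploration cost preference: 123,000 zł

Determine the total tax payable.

246,680 zł

Supplementary minimum tax:
  Adjusted income: 696,000 zł + 150,000 zł + 123,000 zł = 969,000 zł
  Less exemption 88,000 zł → base 881,000 zł
  881,000 zł × 28% = 246,680 zł

General income tax:
  22,000 zł × 8% = 1,760 zł
  495,000 zł × 17% = 84,150 zł
  179,000 zł × 21% = 37,590 zł
  → 123,500 zł

246,680 zł > 123,500 zł, so the supplementary minimum tax is the binding amount.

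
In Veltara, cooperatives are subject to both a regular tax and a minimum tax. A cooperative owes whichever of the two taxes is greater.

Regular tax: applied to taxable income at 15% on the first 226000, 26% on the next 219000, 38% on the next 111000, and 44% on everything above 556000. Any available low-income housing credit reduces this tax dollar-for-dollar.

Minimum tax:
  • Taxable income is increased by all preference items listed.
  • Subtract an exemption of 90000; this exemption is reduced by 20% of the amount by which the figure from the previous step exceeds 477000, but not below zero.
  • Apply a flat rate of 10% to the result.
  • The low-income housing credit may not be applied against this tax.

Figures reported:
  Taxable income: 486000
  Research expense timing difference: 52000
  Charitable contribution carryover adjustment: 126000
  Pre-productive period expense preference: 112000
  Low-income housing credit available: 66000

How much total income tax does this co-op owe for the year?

74580

Regular tax:
  226000 × 15% = 33900
  219000 × 26% = 56940
  41000 × 38% = 15580
  → 106420
  Less low-income housing credit 66000 → 40420

Minimum tax:
  Adjusted income: 486000 + 52000 + 126000 + 112000 = 776000
  Exemption: 90000 − 20% × (776000 − 477000) = 90000 − 59800 = 30200
  Base: 776000 − 30200 = 745800
  745800 × 10% = 74580

74580 > 40420, so the minimum tax is the binding amount.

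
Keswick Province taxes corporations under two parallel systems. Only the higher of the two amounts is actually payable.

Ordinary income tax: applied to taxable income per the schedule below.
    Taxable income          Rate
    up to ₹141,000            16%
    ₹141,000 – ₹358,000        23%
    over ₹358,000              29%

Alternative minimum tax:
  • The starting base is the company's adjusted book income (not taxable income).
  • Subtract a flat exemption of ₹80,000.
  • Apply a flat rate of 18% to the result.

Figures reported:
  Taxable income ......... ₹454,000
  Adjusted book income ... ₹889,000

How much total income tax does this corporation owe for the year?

Ordinary income tax:
  ₹141,000 × 16% = ₹22,560
  ₹217,000 × 23% = ₹49,910
  ₹96,000 × 29% = ₹27,840
  → ₹100,310

Alternative minimum tax:
  Base (adjusted book income): ₹889,000
  Less exemption ₹80,000 → base ₹809,000
  ₹809,000 × 18% = ₹145,620

₹145,620 > ₹100,310, so the alternative minimum tax is the binding amount.

₹145,620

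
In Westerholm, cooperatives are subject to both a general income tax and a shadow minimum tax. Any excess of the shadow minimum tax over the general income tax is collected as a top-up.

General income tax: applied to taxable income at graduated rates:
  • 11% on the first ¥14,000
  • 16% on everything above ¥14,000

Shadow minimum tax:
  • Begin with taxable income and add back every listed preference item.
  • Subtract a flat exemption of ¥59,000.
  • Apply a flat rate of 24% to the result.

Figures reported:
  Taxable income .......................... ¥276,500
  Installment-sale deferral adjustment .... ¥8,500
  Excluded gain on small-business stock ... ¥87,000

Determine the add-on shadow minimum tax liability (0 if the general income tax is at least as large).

Shadow minimum tax:
  Adjusted income: ¥276,500 + ¥8,500 + ¥87,000 = ¥372,000
  Less exemption ¥59,000 → base ¥313,000
  ¥313,000 × 24% = ¥75,120

General income tax:
  ¥14,000 × 11% = ¥1,540
  ¥262,500 × 16% = ¥42,000
  → ¥43,540

Excess of shadow minimum tax over general income tax: ¥75,120 − ¥43,540 = ¥31,580.

¥31,580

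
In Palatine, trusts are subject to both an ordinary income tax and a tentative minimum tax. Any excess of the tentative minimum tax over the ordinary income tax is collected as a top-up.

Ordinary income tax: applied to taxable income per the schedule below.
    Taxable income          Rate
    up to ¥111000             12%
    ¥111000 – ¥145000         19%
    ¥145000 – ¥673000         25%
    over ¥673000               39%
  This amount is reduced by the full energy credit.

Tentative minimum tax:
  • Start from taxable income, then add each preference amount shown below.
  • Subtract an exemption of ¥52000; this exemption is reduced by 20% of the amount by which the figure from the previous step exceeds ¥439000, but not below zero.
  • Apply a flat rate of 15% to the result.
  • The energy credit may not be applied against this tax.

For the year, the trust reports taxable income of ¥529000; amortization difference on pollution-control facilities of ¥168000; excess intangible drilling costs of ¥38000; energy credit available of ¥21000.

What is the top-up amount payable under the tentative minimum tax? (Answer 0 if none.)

¥15470

Ordinary income tax:
  ¥111000 × 12% = ¥13320
  ¥34000 × 19% = ¥6460
  ¥384000 × 25% = ¥96000
  → ¥115780
  Less energy credit ¥21000 → ¥94780

Tentative minimum tax:
  Adjusted income: ¥529000 + ¥168000 + ¥38000 = ¥735000
  Exemption: 20% × (¥735000 − ¥439000) = ¥59200 ≥ ¥52000, so the exemption is fully phased out
  Base: ¥735000 − ¥0 = ¥735000
  ¥735000 × 15% = ¥110250

Excess of tentative minimum tax over ordinary income tax: ¥110250 − ¥94780 = ¥15470.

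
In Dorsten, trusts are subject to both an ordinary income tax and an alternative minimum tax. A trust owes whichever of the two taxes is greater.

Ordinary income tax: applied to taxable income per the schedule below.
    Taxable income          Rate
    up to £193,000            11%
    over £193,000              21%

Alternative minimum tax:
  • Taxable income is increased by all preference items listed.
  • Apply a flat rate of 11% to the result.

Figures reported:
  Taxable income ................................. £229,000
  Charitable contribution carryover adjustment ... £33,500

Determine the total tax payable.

Ordinary income tax:
  £193,000 × 11% = £21,230
  £36,000 × 21% = £7,560
  → £28,790

Alternative minimum tax:
  Adjusted income: £229,000 + £33,500 = £262,500
  £262,500 × 11% = £28,875

£28,875 > £28,790, so the alternative minimum tax is the binding amount.

£28,875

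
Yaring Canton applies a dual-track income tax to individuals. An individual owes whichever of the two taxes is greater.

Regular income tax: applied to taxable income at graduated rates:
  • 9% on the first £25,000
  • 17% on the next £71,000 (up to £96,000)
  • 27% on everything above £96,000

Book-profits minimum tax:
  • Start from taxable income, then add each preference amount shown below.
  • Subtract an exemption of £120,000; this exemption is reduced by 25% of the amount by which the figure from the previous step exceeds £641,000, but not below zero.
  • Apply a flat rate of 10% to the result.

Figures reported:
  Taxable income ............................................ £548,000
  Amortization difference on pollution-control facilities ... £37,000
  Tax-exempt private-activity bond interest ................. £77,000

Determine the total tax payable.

£136,360

Regular income tax:
  £25,000 × 9% = £2,250
  £71,000 × 17% = £12,070
  £452,000 × 27% = £122,040
  → £136,360

Book-profits minimum tax:
  Adjusted income: £548,000 + £37,000 + £77,000 = £662,000
  Exemption: £120,000 − 25% × (£662,000 − £641,000) = £120,000 − £5,250 = £114,750
  Base: £662,000 − £114,750 = £547,250
  £547,250 × 10% = £54,725

£136,360 > £54,725, so the regular income tax governs.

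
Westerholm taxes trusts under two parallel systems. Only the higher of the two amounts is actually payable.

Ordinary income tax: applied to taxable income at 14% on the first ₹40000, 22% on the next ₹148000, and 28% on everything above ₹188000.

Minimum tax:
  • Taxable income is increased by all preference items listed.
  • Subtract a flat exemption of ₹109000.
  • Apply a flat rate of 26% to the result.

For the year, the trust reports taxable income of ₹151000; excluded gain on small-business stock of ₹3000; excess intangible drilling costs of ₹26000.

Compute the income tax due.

Ordinary income tax:
  ₹40000 × 14% = ₹5600
  ₹111000 × 22% = ₹24420
  → ₹30020

Minimum tax:
  Adjusted income: ₹151000 + ₹3000 + ₹26000 = ₹180000
  Less exemption ₹109000 → base ₹71000
  ₹71000 × 26% = ₹18460

₹30020 > ₹18460, so the ordinary income tax governs.

₹30020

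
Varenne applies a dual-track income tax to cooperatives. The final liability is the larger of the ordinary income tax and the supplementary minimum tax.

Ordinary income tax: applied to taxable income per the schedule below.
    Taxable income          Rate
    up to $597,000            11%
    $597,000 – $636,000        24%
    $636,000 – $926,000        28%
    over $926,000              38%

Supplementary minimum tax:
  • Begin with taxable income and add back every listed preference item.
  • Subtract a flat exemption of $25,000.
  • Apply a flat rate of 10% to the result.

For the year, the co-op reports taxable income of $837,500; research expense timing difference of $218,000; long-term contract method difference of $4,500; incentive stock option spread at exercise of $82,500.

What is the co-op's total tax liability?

$131,450

Supplementary minimum tax:
  Adjusted income: $837,500 + $218,000 + $4,500 + $82,500 = $1,142,500
  Less exemption $25,000 → base $1,117,500
  $1,117,500 × 10% = $111,750

Ordinary income tax:
  $597,000 × 11% = $65,670
  $39,000 × 24% = $9,360
  $201,500 × 28% = $56,420
  → $131,450

$131,450 > $111,750, so the ordinary income tax governs.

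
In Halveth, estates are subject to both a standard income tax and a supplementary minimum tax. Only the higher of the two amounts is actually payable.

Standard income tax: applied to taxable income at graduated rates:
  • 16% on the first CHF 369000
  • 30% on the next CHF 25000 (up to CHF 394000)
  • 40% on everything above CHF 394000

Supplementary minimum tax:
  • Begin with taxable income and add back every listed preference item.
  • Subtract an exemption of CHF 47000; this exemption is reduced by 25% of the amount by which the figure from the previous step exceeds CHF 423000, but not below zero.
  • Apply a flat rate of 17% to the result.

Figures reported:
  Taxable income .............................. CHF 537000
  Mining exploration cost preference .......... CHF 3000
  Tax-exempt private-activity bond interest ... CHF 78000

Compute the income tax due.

Standard income tax:
  CHF 369000 × 16% = CHF 59040
  CHF 25000 × 30% = CHF 7500
  CHF 143000 × 40% = CHF 57200
  → CHF 123740

Supplementary minimum tax:
  Adjusted income: CHF 537000 + CHF 3000 + CHF 78000 = CHF 618000
  Exemption: 25% × (CHF 618000 − CHF 423000) = CHF 48750 ≥ CHF 47000, so the exemption is fully phased out
  Base: CHF 618000 − CHF 0 = CHF 618000
  CHF 618000 × 17% = CHF 105060

CHF 123740 > CHF 105060, so the standard income tax governs.

CHF 123740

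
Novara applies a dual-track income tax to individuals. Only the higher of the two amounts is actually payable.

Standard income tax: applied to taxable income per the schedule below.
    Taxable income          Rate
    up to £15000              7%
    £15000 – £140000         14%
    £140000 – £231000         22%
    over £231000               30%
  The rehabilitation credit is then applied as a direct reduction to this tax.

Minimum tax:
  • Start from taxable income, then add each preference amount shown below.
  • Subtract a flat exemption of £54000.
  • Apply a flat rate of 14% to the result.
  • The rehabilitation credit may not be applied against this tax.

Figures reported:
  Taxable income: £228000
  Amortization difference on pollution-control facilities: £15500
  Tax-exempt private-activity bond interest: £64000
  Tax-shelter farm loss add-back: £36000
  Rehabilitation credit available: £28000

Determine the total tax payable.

Standard income tax:
  £15000 × 7% = £1050
  £125000 × 14% = £17500
  £88000 × 22% = £19360
  → £37910
  Less rehabilitation credit £28000 → £9910

Minimum tax:
  Adjusted income: £228000 + £15500 + £64000 + £36000 = £343500
  Less exemption £54000 → base £289500
  £289500 × 14% = £40530

£40530 > £9910, so the minimum tax is the binding amount.

£40530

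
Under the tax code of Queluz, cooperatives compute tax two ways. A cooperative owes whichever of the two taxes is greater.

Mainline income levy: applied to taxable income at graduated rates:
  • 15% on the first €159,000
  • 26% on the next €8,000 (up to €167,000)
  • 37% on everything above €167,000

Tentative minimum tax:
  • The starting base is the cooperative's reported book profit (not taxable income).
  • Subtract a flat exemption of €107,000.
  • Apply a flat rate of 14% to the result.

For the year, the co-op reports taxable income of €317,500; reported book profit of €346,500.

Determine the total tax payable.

€81,615

Mainline income levy:
  €159,000 × 15% = €23,850
  €8,000 × 26% = €2,080
  €150,500 × 37% = €55,685
  → €81,615

Tentative minimum tax:
  Base (reported book profit): €346,500
  Less exemption €107,000 → base €239,500
  €239,500 × 14% = €33,530

€81,615 > €33,530, so the mainline income levy governs.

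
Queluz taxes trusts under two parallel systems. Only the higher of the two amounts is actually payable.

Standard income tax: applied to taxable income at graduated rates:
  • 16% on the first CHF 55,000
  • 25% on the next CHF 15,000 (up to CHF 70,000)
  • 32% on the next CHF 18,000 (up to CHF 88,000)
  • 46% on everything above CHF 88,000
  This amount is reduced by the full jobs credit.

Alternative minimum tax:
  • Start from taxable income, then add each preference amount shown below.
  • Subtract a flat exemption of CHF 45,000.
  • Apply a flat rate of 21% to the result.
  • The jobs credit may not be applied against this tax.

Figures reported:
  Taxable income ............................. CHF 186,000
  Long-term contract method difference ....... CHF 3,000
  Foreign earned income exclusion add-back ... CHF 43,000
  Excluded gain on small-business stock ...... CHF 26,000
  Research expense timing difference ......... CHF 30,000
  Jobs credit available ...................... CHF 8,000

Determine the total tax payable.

CHF 55,390

Standard income tax:
  CHF 55,000 × 16% = CHF 8,800
  CHF 15,000 × 25% = CHF 3,750
  CHF 18,000 × 32% = CHF 5,760
  CHF 98,000 × 46% = CHF 45,080
  → CHF 63,390
  Less jobs credit CHF 8,000 → CHF 55,390

Alternative minimum tax:
  Adjusted income: CHF 186,000 + CHF 3,000 + CHF 43,000 + CHF 26,000 + CHF 30,000 = CHF 288,000
  Less exemption CHF 45,000 → base CHF 243,000
  CHF 243,000 × 21% = CHF 51,030

CHF 55,390 > CHF 51,030, so the standard income tax governs.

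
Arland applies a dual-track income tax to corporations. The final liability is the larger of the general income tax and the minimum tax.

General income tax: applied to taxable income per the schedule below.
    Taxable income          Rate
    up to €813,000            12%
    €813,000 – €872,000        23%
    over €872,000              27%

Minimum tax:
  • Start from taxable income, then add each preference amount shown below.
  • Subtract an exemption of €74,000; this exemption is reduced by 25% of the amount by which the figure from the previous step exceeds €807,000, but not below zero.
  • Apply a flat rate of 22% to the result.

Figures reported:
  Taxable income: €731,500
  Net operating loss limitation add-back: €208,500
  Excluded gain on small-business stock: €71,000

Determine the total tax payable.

€217,360

Minimum tax:
  Adjusted income: €731,500 + €208,500 + €71,000 = €1,011,000
  Exemption: €74,000 − 25% × (€1,011,000 − €807,000) = €74,000 − €51,000 = €23,000
  Base: €1,011,000 − €23,000 = €988,000
  €988,000 × 22% = €217,360

General income tax:
  €731,500 × 12% = €87,780

€217,360 > €87,780, so the minimum tax is the binding amount.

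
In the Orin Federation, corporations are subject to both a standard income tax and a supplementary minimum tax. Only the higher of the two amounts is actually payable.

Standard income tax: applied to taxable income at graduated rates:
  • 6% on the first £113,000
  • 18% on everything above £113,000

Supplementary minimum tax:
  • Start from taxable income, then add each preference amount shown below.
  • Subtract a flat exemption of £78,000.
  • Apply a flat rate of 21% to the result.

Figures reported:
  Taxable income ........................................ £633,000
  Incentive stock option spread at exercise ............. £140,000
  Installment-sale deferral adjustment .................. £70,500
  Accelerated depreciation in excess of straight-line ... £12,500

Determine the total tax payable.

£163,380

Standard income tax:
  £113,000 × 6% = £6,780
  £520,000 × 18% = £93,600
  → £100,380

Supplementary minimum tax:
  Adjusted income: £633,000 + £140,000 + £70,500 + £12,500 = £856,000
  Less exemption £78,000 → base £778,000
  £778,000 × 21% = £163,380

£163,380 > £100,380, so the supplementary minimum tax is the binding amount.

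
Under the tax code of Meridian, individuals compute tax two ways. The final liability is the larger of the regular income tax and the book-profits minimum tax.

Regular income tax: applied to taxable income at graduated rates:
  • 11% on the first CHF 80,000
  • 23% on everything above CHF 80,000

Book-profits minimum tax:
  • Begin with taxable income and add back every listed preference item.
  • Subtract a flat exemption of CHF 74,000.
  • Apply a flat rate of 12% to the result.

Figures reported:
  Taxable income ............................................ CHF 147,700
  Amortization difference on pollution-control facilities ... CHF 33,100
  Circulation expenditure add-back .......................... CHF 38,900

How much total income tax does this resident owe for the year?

CHF 24,371

Regular income tax:
  CHF 80,000 × 11% = CHF 8,800
  CHF 67,700 × 23% = CHF 15,571
  → CHF 24,371

Book-profits minimum tax:
  Adjusted income: CHF 147,700 + CHF 33,100 + CHF 38,900 = CHF 219,700
  Less exemption CHF 74,000 → base CHF 145,700
  CHF 145,700 × 12% = CHF 17,484

CHF 24,371 > CHF 17,484, so the regular income tax governs.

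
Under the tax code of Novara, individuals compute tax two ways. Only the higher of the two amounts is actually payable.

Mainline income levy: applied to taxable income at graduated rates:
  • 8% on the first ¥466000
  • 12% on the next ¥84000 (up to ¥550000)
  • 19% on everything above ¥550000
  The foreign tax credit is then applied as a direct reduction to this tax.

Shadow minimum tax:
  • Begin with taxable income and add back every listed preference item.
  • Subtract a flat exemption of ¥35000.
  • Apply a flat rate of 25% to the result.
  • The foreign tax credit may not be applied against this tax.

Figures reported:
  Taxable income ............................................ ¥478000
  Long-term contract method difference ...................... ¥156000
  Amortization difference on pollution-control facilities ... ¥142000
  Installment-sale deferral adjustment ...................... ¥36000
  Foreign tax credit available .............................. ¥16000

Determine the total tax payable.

Mainline income levy:
  ¥466000 × 8% = ¥37280
  ¥12000 × 12% = ¥1440
  → ¥38720
  Less foreign tax credit ¥16000 → ¥22720

Shadow minimum tax:
  Adjusted income: ¥478000 + ¥156000 + ¥142000 + ¥36000 = ¥812000
  Less exemption ¥35000 → base ¥777000
  ¥777000 × 25% = ¥194250

¥194250 > ¥22720, so the shadow minimum tax is the binding amount.

¥194250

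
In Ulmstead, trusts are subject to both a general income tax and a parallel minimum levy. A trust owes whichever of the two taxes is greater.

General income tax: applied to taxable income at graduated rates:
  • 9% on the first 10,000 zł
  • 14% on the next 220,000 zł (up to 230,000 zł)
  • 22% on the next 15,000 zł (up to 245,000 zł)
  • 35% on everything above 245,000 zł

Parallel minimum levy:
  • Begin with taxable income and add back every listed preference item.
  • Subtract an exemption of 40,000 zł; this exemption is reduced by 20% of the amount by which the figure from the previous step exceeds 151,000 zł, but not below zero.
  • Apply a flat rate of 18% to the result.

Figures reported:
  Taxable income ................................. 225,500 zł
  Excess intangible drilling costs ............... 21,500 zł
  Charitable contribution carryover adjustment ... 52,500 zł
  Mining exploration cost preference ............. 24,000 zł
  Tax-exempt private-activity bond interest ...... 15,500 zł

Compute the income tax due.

General income tax:
  10,000 zł × 9% = 900 zł
  215,500 zł × 14% = 30,170 zł
  → 31,070 zł

Parallel minimum levy:
  Adjusted income: 225,500 zł + 21,500 zł + 52,500 zł + 24,000 zł + 15,500 zł = 339,000 zł
  Exemption: 40,000 zł − 20% × (339,000 zł − 151,000 zł) = 40,000 zł − 37,600 zł = 2,400 zł
  Base: 339,000 zł − 2,400 zł = 336,600 zł
  336,600 zł × 18% = 60,588 zł

60,588 zł > 31,070 zł, so the parallel minimum levy is the binding amount.

60,588 zł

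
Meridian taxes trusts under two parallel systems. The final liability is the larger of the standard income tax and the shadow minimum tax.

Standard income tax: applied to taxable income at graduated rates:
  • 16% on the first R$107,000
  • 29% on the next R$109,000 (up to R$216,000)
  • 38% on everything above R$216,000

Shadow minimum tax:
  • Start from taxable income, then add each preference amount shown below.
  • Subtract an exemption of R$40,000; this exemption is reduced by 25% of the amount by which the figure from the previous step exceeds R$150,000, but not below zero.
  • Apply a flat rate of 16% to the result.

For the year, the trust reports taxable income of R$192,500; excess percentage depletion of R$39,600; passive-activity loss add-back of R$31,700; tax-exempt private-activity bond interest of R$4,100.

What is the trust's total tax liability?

R$41,915

Standard income tax:
  R$107,000 × 16% = R$17,120
  R$85,500 × 29% = R$24,795
  → R$41,915

Shadow minimum tax:
  Adjusted income: R$192,500 + R$39,600 + R$31,700 + R$4,100 = R$267,900
  Exemption: R$40,000 − 25% × (R$267,900 − R$150,000) = R$40,000 − R$29,475 = R$10,525
  Base: R$267,900 − R$10,525 = R$257,375
  R$257,375 × 16% = R$41,180

R$41,915 > R$41,180, so the standard income tax governs.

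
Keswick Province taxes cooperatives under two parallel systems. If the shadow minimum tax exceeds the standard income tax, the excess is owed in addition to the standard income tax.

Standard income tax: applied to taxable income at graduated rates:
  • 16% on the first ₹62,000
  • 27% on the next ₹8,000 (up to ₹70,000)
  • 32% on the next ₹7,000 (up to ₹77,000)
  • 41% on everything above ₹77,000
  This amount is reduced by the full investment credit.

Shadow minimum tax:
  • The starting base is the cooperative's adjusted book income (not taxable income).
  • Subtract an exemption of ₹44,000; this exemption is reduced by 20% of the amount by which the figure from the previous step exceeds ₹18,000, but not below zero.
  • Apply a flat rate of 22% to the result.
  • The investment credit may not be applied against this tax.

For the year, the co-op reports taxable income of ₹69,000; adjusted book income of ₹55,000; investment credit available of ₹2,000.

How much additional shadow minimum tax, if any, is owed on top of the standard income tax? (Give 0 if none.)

₹0

Shadow minimum tax:
  Base (adjusted book income): ₹55,000
  Exemption: ₹44,000 − 20% × (₹55,000 − ₹18,000) = ₹44,000 − ₹7,400 = ₹36,600
  Base: ₹55,000 − ₹36,600 = ₹18,400
  ₹18,400 × 22% = ₹4,048

Standard income tax:
  ₹62,000 × 16% = ₹9,920
  ₹7,000 × 27% = ₹1,890
  → ₹11,810
  Less investment credit ₹2,000 → ₹9,810

₹4,048 ≤ ₹9,810, so no add-on is due.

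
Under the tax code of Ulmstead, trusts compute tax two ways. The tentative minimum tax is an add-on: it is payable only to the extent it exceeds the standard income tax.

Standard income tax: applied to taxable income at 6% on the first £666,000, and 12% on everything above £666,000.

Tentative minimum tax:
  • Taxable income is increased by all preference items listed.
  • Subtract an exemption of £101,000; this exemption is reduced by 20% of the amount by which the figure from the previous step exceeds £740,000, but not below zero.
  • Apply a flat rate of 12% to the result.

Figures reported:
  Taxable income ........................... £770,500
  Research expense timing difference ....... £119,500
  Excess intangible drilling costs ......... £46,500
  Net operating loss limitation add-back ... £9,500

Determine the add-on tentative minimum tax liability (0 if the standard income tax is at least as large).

Tentative minimum tax:
  Adjusted income: £770,500 + £119,500 + £46,500 + £9,500 = £946,000
  Exemption: £101,000 − 20% × (£946,000 − £740,000) = £101,000 − £41,200 = £59,800
  Base: £946,000 − £59,800 = £886,200
  £886,200 × 12% = £106,344

Standard income tax:
  £666,000 × 6% = £39,960
  £104,500 × 12% = £12,540
  → £52,500

Excess of tentative minimum tax over standard income tax: £106,344 − £52,500 = £53,844.

£53,844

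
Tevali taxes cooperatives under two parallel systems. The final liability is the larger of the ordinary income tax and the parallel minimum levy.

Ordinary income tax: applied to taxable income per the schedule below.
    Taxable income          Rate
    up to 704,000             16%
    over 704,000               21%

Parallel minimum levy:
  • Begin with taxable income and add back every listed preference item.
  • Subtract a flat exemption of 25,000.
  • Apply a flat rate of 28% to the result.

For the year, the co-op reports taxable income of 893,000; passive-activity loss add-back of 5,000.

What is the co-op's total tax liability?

244,440

Ordinary income tax:
  704,000 × 16% = 112,640
  189,000 × 21% = 39,690
  → 152,330

Parallel minimum levy:
  Adjusted income: 893,000 + 5,000 = 898,000
  Less exemption 25,000 → base 873,000
  873,000 × 28% = 244,440

244,440 > 152,330, so the parallel minimum levy is the binding amount.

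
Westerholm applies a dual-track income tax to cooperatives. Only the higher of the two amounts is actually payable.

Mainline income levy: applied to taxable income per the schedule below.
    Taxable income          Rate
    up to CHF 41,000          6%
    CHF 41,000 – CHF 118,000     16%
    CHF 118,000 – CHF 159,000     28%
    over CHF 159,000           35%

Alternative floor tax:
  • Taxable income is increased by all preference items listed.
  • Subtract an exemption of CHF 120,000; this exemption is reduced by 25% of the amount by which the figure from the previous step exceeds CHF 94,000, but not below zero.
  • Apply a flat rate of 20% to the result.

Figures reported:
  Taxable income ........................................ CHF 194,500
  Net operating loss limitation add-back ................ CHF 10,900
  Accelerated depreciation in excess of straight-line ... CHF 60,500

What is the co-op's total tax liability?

Alternative floor tax:
  Adjusted income: CHF 194,500 + CHF 10,900 + CHF 60,500 = CHF 265,900
  Exemption: CHF 120,000 − 25% × (CHF 265,900 − CHF 94,000) = CHF 120,000 − CHF 42,975 = CHF 77,025
  Base: CHF 265,900 − CHF 77,025 = CHF 188,875
  CHF 188,875 × 20% = CHF 37,775

Mainline income levy:
  CHF 41,000 × 6% = CHF 2,460
  CHF 77,000 × 16% = CHF 12,320
  CHF 41,000 × 28% = CHF 11,480
  CHF 35,500 × 35% = CHF 12,425
  → CHF 38,685

CHF 38,685 > CHF 37,775, so the mainline income levy governs.

CHF 38,685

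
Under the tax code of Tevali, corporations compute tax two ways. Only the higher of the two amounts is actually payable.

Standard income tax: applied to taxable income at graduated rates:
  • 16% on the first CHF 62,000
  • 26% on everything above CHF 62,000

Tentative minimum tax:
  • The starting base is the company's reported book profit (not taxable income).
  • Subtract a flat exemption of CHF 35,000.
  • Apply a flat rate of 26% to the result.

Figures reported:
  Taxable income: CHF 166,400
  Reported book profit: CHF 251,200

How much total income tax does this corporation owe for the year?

CHF 56,212

Standard income tax:
  CHF 62,000 × 16% = CHF 9,920
  CHF 104,400 × 26% = CHF 27,144
  → CHF 37,064

Tentative minimum tax:
  Base (reported book profit): CHF 251,200
  Less exemption CHF 35,000 → base CHF 216,200
  CHF 216,200 × 26% = CHF 56,212

CHF 56,212 > CHF 37,064, so the tentative minimum tax is the binding amount.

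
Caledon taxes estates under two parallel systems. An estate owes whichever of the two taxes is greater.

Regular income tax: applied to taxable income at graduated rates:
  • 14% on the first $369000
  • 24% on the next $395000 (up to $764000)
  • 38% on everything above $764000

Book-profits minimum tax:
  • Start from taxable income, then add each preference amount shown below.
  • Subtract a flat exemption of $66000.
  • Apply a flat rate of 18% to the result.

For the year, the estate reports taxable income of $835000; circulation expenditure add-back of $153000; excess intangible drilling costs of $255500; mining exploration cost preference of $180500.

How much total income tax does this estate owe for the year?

$244440

Book-profits minimum tax:
  Adjusted income: $835000 + $153000 + $255500 + $180500 = $1424000
  Less exemption $66000 → base $1358000
  $1358000 × 18% = $244440

Regular income tax:
  $369000 × 14% = $51660
  $395000 × 24% = $94800
  $71000 × 38% = $26980
  → $173440

$244440 > $173440, so the book-profits minimum tax is the binding amount.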